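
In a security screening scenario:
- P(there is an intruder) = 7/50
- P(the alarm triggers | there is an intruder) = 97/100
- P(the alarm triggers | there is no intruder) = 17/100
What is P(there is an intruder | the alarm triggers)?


Using Bayes' theorem:
P(A|B) = P(B|A)·P(A) / P(B)

P(the alarm triggers) = 97/100 × 7/50 + 17/100 × 43/50
= 679/5000 + 731/5000 = 141/500

P(there is an intruder|the alarm triggers) = (679/5000) / (141/500) = 679/1410

P(there is an intruder|the alarm triggers) = 679/1410 ≈ 48.16%


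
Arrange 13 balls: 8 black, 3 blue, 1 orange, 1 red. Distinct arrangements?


13!/(8!×3!×1!×1!) = 25740

25740


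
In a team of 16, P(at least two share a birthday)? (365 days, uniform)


P(all different) = Π(365-i)/365 for i=0..15
= 0.716396
P(match) = 1 - 0.716396 = 0.283604

P ≈ 0.2836 ≈ 28.36%


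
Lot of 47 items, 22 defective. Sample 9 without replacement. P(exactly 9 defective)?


Hypergeometric: C(22,9)×C(25,0)/C(47,9)
= 497420×1/1362649145 = 9044/24775439

P(X=9) = 9044/24775439 ≈ 0.04%


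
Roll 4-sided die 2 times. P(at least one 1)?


P(no 1)^2 = (3/4)^2 = 9/16
P(≥1) = 1 - 9/16 = 7/16

P = 7/16 ≈ 43.75%


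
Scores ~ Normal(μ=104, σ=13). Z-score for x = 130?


z = (x - μ)/σ = (130 - 104)/13 = 2.0

z = 2.0


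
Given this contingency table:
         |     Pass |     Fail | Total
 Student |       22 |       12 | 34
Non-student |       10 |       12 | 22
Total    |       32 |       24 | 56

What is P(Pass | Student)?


P(Pass | Student) = 22/(22+12) = 22/34 = 11/17

P(Pass|Student) = 11/17 ≈ 64.71%


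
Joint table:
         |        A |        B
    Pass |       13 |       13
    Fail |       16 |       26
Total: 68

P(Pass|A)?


P(Pass|A) = 13/(13+16) = 13/29

P = 13/29 ≈ 44.83%


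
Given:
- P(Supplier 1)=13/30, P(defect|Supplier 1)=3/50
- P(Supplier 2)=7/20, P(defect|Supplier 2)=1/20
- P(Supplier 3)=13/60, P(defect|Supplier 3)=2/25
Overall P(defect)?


P(B) = Σ P(B|Aᵢ)×P(Aᵢ)
  3/50×13/30 = 13/500
  1/20×7/20 = 7/400
  2/25×13/60 = 13/750
Sum = 73/1200

P(defect) = 73/1200 ≈ 6.08%


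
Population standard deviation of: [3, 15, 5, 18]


Mean = 41/4
  (3-41/4)²=841/16
  (15-41/4)²=361/16
  (5-41/4)²=441/16
  (18-41/4)²=961/16
Σ(x-μ)² = 651/4
σ² = (651/4)/4 = 651/16

σ = √(651/16) ≈ 6.3787


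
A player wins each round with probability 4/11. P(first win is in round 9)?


Geometric: P(X=9) = (1-p)^(k-1)×p = (7/11)^8×4/11 = 23059204/2357947691

P(X=9) = 23059204/2357947691 ≈ 0.98%


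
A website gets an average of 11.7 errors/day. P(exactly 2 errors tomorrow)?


Poisson(λ=11.7): P(X=2) = e^(-λ)×λ^k/k!
= e^(-11.7) × 11.7^2 / 2!
≈ 8.293819161e-06 × 136.89 / 2 ≈ 0.000568

P(X=2) ≈ 0.000568 ≈ 0.06%


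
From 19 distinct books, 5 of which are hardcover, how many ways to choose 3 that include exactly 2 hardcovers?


Choose 2 of the 5 hardcovers and 1 of the other 14 books:
C(5,2)×C(14,1) = 10×14 = 140

140


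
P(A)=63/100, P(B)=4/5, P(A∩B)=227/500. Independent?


P(A)×P(B) = 63/125
P(A∩B) = 227/500
Not equal → NOT independent

No, not independent


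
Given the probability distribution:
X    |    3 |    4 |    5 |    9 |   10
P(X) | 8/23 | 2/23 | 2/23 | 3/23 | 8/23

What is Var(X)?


E[X] = 149/23
E[X²] = 1197/23
Var(X) = E[X²] - (E[X])² = 1197/23 - 22201/529 = 5330/529

Var(X) = 5330/529 ≈ 10.0756


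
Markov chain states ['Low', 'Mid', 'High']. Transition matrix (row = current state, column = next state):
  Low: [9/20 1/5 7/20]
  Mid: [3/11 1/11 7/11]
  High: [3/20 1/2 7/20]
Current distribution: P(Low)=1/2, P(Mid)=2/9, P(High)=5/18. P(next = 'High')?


P(next=High) = Σᵢ P(now=i)×P(i→High)
= 1/2×7/20 + 2/9×7/11 + 5/18×7/20
= 7/40 + 14/99 + 7/72 = 91/220

P = 91/220 ≈ 0.4136


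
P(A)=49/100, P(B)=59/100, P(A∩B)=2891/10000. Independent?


P(A)×P(B) = 2891/10000
P(A∩B) = 2891/10000
Equal ✓ → Independent

Yes, independent


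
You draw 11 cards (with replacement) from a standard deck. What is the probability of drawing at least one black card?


P(not a black card) = 26/52 = 1/2
P(none in 11 draws) = (1/2)^11 = 1/2048
P(≥1 black card) = 1 - 1/2048 = 2047/2048

P = 2047/2048 ≈ 99.95%


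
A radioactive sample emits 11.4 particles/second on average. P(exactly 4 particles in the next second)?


Poisson(λ=11.4): P(X=4) = e^(-λ)×λ^k/k!
= e^(-11.4) × 11.4^4 / 4!
≈ 1.119548484e-05 × 16889.6016 / 24 ≈ 0.007879

P(X=4) ≈ 0.007879 ≈ 0.79%


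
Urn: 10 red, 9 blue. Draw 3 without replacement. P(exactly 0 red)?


Hypergeometric: C(10,0)×C(9,3)/C(19,3)
= 1×84/969 = 28/323

P(X=0) = 28/323 ≈ 8.67%


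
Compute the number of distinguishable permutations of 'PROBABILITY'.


Letters: 11, freq: {'P': 1, 'R': 1, 'O': 1, 'B': 2, 'A': 1, 'I': 2, 'L': 1, 'T': 1, 'Y': 1}
11!/(1!×1!×1!×2!×1!×2!×1!×1!×1!) = 39916800/4 = 9979200

9979200


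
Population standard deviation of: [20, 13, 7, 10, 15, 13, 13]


Mean = 91/7 = 13
  (20-13)²=49
  (13-13)²=0
  (7-13)²=36
  (10-13)²=9
  (15-13)²=4
  (13-13)²=0
  (13-13)²=0
Σ(x-μ)² = 98
σ² = 98/7 = 14

σ = √(14) ≈ 3.7417


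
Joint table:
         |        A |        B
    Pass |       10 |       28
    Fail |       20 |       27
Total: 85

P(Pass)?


P(Pass) = (10+28)/85 = 38/85

P(Pass) = 38/85 ≈ 44.71%


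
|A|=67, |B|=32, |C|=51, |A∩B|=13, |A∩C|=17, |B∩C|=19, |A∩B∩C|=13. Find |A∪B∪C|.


|A∪B∪C| = 67+32+51-13-17-19+13 = 114

|A∪B∪C| = 114


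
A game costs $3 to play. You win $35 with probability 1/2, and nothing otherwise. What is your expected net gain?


E[gain] = (35-3)×1/2 + (-3)×1/2
= 16 - 3/2 = 29/2

Expected net gain = $29/2 ≈ $14.50


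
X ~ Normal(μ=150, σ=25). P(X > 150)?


z = (150-150)/25 = 0.0
P(X > 150) = 1 - P(Z ≤ 0.0) = 1 - 0.5000 = 0.5000

P(X > 150) ≈ 0.5000


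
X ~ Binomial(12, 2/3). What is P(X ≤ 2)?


P(X ≤ 2) = Σ P(X=i) for i=0..2
P(X=0) = 1/531441
P(X=1) = 8/177147
P(X=2) = 88/177147
Sum = 289/531441

P(X ≤ 2) = 289/531441 ≈ 0.05%


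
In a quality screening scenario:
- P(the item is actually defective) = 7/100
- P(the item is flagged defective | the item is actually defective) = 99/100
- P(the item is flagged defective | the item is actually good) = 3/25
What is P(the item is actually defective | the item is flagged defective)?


Using Bayes' theorem:
P(A|B) = P(B|A)·P(A) / P(B)

P(the item is flagged defective) = 99/100 × 7/100 + 3/25 × 93/100
= 693/10000 + 279/2500 = 1809/10000

P(the item is actually defective|the item is flagged defective) = (693/10000) / (1809/10000) = 77/201

P(the item is actually defective|the item is flagged defective) = 77/201 ≈ 38.31%


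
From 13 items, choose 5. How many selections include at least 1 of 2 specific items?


Complement: C(13,5) - C(11,5) = 1287 - 462 = 825

825


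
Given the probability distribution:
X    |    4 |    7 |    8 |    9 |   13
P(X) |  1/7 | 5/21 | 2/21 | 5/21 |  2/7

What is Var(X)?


E[X] = 62/7
E[X²] = 1840/21
Var(X) = E[X²] - (E[X])² = 1840/21 - 3844/49 = 1348/147

Var(X) = 1348/147 ≈ 9.1701


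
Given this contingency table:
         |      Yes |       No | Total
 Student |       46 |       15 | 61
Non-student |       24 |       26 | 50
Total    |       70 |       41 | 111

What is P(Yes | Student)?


P(Yes | Student) = 46/(46+15) = 46/61

P(Yes|Student) = 46/61 ≈ 75.41%


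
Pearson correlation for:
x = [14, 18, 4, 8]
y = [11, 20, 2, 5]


n=4, Σx=44, Σy=38, Σxy=562, Σx²=600, Σy²=550
r = (4×562 - 44×38)/√((4×600 - 44²)(4×550 - 38²))
= 576/√(464×756) = 576/√350784 ≈ 576/592.2702 ≈ 0.9725

r ≈ 0.9725


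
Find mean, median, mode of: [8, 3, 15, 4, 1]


Sorted: [1, 3, 4, 8, 15]
Mean = 31/5
Median = 4
Freq: {8: 1, 3: 1, 15: 1, 4: 1, 1: 1}
Mode: No mode

Mean=31/5, Median=4, Mode=No mode


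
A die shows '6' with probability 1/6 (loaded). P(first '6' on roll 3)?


Geometric: P(X=3) = (1-p)^(k-1)×p = (5/6)^2×1/6 = 25/216

P(X=3) = 25/216 ≈ 11.57%


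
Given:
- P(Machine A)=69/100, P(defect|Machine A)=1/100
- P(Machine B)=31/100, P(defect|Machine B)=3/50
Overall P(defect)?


P(B) = Σ P(B|Aᵢ)×P(Aᵢ)
  1/100×69/100 = 69/10000
  3/50×31/100 = 93/5000
Sum = 51/2000

P(defect) = 51/2000 ≈ 2.55%


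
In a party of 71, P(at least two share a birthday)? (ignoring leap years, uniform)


P(all different) = Π(365-i)/365 for i=0..70
= 0.000679
P(match) = 1 - 0.000679 = 0.999321

P ≈ 0.9993 ≈ 99.93%


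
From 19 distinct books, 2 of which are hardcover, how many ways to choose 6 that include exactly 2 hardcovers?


Choose 2 of the 2 hardcovers and 4 of the other 17 books:
C(2,2)×C(17,4) = 1×2380 = 2380

2380


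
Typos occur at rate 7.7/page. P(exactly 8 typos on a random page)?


Poisson(λ=7.7): P(X=8) = e^(-λ)×λ^k/k!
= e^(-7.7) × 7.7^8 / 8!
≈ 0.0004528271829 × 12357362.9155 / 40320 ≈ 0.138783

P(X=8) ≈ 0.138783 ≈ 13.88%


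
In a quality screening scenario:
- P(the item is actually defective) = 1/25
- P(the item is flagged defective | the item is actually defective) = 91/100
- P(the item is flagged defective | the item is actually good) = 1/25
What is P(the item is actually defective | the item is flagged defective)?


Using Bayes' theorem:
P(A|B) = P(B|A)·P(A) / P(B)

P(the item is flagged defective) = 91/100 × 1/25 + 1/25 × 24/25
= 91/2500 + 24/625 = 187/2500

P(the item is actually defective|the item is flagged defective) = (91/2500) / (187/2500) = 91/187

P(the item is actually defective|the item is flagged defective) = 91/187 ≈ 48.66%


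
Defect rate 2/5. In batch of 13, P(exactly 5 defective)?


Binomial: P(X=5) = C(13,5)×p^5×(1-p)^8
= 1287 × 32/3125 × 6561/390625 = 270208224/1220703125

P(X=5) = 270208224/1220703125 ≈ 22.14%


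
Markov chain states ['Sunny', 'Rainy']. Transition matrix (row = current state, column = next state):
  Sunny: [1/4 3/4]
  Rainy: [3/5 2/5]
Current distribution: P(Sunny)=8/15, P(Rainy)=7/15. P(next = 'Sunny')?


P(next=Sunny) = Σᵢ P(now=i)×P(i→Sunny)
= 8/15×1/4 + 7/15×3/5
= 2/15 + 7/25 = 31/75

P = 31/75 ≈ 0.4133


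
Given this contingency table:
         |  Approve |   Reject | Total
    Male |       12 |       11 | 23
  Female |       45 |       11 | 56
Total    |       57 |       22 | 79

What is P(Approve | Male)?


P(Approve | Male) = 12/(12+11) = 12/23

P(Approve|Male) = 12/23 ≈ 52.17%


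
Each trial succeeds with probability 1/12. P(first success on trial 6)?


Geometric: P(X=6) = (1-p)^(k-1)×p = (11/12)^5×1/12 = 161051/2985984

P(X=6) = 161051/2985984 ≈ 5.39%


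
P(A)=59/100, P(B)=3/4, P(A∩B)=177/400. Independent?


P(A)×P(B) = 177/400
P(A∩B) = 177/400
Equal ✓ → Independent

Yes, independent


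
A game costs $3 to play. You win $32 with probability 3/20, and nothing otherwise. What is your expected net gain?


E[gain] = (32-3)×3/20 + (-3)×17/20
= 87/20 - 51/20 = 9/5

Expected net gain = $9/5 ≈ $1.80


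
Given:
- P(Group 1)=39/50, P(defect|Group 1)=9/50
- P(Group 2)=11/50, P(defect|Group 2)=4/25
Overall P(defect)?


P(B) = Σ P(B|Aᵢ)×P(Aᵢ)
  9/50×39/50 = 351/2500
  4/25×11/50 = 22/625
Sum = 439/2500

P(defect) = 439/2500 ≈ 17.56%


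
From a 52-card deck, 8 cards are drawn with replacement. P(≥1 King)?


P(not a King) = 48/52 = 12/13
P(none in 8 draws) = (12/13)^8 = 429981696/815730721
P(≥1 King) = 1 - 429981696/815730721 = 385749025/815730721

P = 385749025/815730721 ≈ 47.29%


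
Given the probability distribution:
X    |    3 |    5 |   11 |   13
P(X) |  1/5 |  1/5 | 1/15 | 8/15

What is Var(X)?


E[X] = 139/15
E[X²] = 105
Var(X) = E[X²] - (E[X])² = 105 - 19321/225 = 4304/225

Var(X) = 4304/225 ≈ 19.1289


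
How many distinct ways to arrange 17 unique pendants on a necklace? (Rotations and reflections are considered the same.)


Free circular arrangements: rotations and reflections both identified.
(n-1)!/2 = 16!/2 = 20922789888000/2 = 10461394944000

10461394944000


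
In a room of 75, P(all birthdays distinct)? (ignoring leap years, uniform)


P(all different) = Π(365-i)/365 for i=0..74
= (365/365)×(364/365)×...×(291/365)
= 0.000280

P ≈ 0.0003 ≈ 0.03%


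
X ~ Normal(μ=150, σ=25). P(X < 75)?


z = (75-150)/25 = -3.0
P(Z < -3.0) = 0.0013

P(X < 75) ≈ 0.0013


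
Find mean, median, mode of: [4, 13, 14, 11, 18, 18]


Sorted: [4, 11, 13, 14, 18, 18]
Mean = 78/6 = 13
Median = 27/2
Freq: {4: 1, 13: 1, 14: 1, 11: 1, 18: 2}
Mode: [18]

Mean=13, Median=27/2, Mode=18


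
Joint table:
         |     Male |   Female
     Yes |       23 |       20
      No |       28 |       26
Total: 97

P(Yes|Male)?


P(Yes|Male) = 23/(23+28) = 23/51

P = 23/51 ≈ 45.10%


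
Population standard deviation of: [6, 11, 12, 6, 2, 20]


Mean = 57/6 = 19/2
  (6-19/2)²=49/4
  (11-19/2)²=9/4
  (12-19/2)²=25/4
  (6-19/2)²=49/4
  (2-19/2)²=225/4
  (20-19/2)²=441/4
Σ(x-μ)² = 399/2
σ² = (399/2)/6 = 133/4

σ = √(133/4) ≈ 5.7663


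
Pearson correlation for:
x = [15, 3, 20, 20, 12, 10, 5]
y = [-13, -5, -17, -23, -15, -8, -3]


n=7, Σx=85, Σy=-84, Σxy=-1285, Σx²=1303, Σy²=1310
r = (7×(-1285) - 85×(-84))/√((7×1303 - 85²)(7×1310 - (-84)²))
= -1855/√(1896×2114) = -1855/√4008144 ≈ -1855/2002.0350 ≈ -0.9266

r ≈ -0.9266


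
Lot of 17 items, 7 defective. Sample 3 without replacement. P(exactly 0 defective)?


Hypergeometric: C(7,0)×C(10,3)/C(17,3)
= 1×120/680 = 3/17

P(X=0) = 3/17 ≈ 17.65%


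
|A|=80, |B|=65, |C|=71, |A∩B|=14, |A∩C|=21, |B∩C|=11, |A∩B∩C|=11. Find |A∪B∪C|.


|A∪B∪C| = 80+65+71-14-21-11+11 = 181

|A∪B∪C| = 181


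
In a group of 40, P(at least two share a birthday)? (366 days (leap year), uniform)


P(all different) = Π(366-i)/366 for i=0..39
= 0.109455
P(match) = 1 - 0.109455 = 0.890545

P ≈ 0.8905 ≈ 89.05%


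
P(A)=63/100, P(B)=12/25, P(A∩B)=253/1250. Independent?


P(A)×P(B) = 189/625
P(A∩B) = 253/1250
Not equal → NOT independent

No, not independent


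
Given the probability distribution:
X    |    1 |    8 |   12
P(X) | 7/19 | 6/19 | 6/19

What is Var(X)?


E[X] = 127/19
E[X²] = 1255/19
Var(X) = E[X²] - (E[X])² = 1255/19 - 16129/361 = 7716/361

Var(X) = 7716/361 ≈ 21.3740


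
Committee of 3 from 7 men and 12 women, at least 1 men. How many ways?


Count by #men:
  1M,2W: C(7,1)×C(12,2)=462
  2M,1W: C(7,2)×C(12,1)=252
  3M,0W: C(7,3)×C(12,0)=35
Total = 749

749


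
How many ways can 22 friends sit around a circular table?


Circular arrangements of 22 distinct objects: fix one position to break rotational symmetry.
(n-1)! = 21! = 51090942171709440000

51090942171709440000


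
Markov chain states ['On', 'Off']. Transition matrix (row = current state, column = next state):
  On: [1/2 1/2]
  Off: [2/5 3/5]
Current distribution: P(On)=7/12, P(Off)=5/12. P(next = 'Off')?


P(next=Off) = Σᵢ P(now=i)×P(i→Off)
= 7/12×1/2 + 5/12×3/5
= 7/24 + 1/4 = 13/24

P = 13/24 ≈ 0.5417


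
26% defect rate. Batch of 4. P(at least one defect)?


P(all good) = (37/50)^4 = 1874161/6250000
P(≥1 defect) = 4375839/6250000

P = 4375839/6250000 ≈ 70.01%


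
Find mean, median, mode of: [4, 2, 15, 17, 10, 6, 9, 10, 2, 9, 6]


Sorted: [2, 2, 4, 6, 6, 9, 9, 10, 10, 15, 17]
Mean = 90/11
Median = 9
Freq: {4: 1, 2: 2, 15: 1, 17: 1, 10: 2, 6: 2, 9: 2}
Mode: [2, 6, 9, 10]

Mean=90/11, Median=9, Mode=[2, 6, 9, 10]


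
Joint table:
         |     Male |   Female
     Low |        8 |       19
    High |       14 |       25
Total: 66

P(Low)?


P(Low) = (8+19)/66 = 27/66 = 9/22

P(Low) = 9/22 ≈ 40.91%


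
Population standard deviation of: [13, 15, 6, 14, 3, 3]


Mean = 54/6 = 9
  (13-9)²=16
  (15-9)²=36
  (6-9)²=9
  (14-9)²=25
  (3-9)²=36
  (3-9)²=36
Σ(x-μ)² = 158
σ² = 158/6 = 79/3

σ = √(79/3) ≈ 5.1316


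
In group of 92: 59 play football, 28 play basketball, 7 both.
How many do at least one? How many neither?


|A∪B| = 59+28-7 = 80
Neither = 92-80 = 12

At least one: 80; Neither: 12


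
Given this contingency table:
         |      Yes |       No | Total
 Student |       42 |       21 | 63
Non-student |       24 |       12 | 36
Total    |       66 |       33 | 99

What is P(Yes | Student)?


P(Yes | Student) = 42/(42+21) = 42/63 = 2/3

P(Yes|Student) = 2/3 ≈ 66.67%


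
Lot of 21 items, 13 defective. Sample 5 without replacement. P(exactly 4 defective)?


Hypergeometric: C(13,4)×C(8,1)/C(21,5)
= 715×8/20349 = 5720/20349

P(X=4) = 5720/20349 ≈ 28.11%


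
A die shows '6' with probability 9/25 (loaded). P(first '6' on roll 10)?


Geometric: P(X=10) = (1-p)^(k-1)×p = (16/25)^9×9/25 = 618475290624/95367431640625

P(X=10) = 618475290624/95367431640625 ≈ 0.65%


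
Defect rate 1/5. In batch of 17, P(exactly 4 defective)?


Binomial: P(X=4) = C(17,4)×p^4×(1-p)^13
= 2380 × 1/625 × 67108864/1220703125 = 31943819264/152587890625

P(X=4) = 31943819264/152587890625 ≈ 20.93%


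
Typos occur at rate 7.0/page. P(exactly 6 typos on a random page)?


Poisson(λ=7.0): P(X=6) = e^(-λ)×λ^k/k!
= e^(-7.0) × 7.0^6 / 6!
≈ 0.0009118819656 × 117649 / 720 ≈ 0.149003

P(X=6) ≈ 0.149003 ≈ 14.90%


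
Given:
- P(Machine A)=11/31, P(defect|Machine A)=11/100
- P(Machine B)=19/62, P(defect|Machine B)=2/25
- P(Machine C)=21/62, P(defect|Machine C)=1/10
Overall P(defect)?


P(B) = Σ P(B|Aᵢ)×P(Aᵢ)
  11/100×11/31 = 121/3100
  2/25×19/62 = 19/775
  1/10×21/62 = 21/620
Sum = 151/1550

P(defect) = 151/1550 ≈ 9.74%


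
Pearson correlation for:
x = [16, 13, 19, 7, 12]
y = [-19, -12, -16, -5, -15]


n=5, Σx=67, Σy=-67, Σxy=-979, Σx²=979, Σy²=1011
r = (5×(-979) - 67×(-67))/√((5×979 - 67²)(5×1011 - (-67)²))
= -406/√(406×566) = -406/√229796 ≈ -406/479.3704 ≈ -0.8469

r ≈ -0.8469


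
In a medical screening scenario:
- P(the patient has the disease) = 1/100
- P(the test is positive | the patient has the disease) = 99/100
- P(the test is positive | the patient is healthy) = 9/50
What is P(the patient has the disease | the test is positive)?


Using Bayes' theorem:
P(A|B) = P(B|A)·P(A) / P(B)

P(the test is positive) = 99/100 × 1/100 + 9/50 × 99/100
= 99/10000 + 891/5000 = 1881/10000

P(the patient has the disease|the test is positive) = (99/10000) / (1881/10000) = 1/19

P(the patient has the disease|the test is positive) = 1/19 ≈ 5.26%


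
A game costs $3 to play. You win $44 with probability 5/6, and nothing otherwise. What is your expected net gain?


E[gain] = (44-3)×5/6 + (-3)×1/6
= 205/6 - 1/2 = 101/3

Expected net gain = $101/3 ≈ $33.67


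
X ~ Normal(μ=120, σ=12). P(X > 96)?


z = (96-120)/12 = -2.0
P(X > 96) = 1 - P(Z ≤ -2.0) = 1 - 0.0228 = 0.9772

P(X > 96) ≈ 0.9772


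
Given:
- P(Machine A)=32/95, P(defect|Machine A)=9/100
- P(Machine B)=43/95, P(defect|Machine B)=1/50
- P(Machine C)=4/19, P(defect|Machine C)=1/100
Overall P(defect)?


P(B) = Σ P(B|Aᵢ)×P(Aᵢ)
  9/100×32/95 = 72/2375
  1/50×43/95 = 43/4750
  1/100×4/19 = 1/475
Sum = 197/4750

P(defect) = 197/4750 ≈ 4.15%


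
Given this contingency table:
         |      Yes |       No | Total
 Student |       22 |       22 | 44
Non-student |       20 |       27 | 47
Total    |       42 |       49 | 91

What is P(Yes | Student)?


P(Yes | Student) = 22/(22+22) = 22/44 = 1/2

P(Yes|Student) = 1/2 ≈ 50.00%


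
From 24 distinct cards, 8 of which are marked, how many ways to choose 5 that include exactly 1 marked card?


Choose 1 of the 8 marked cards and 4 of the other 16 cards:
C(8,1)×C(16,4) = 8×1820 = 14560

14560


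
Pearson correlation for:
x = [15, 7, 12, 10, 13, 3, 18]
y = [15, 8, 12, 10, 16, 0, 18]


n=7, Σx=78, Σy=79, Σxy=1057, Σx²=1020, Σy²=1113
r = (7×1057 - 78×79)/√((7×1020 - 78²)(7×1113 - 79²))
= 1237/√(1056×1550) = 1237/√1636800 ≈ 1237/1279.3748 ≈ 0.9669

r ≈ 0.9669


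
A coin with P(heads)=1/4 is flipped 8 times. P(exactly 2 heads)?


Binomial: P(X=2) = C(8,2)×p^2×(1-p)^6
= 28 × 1/16 × 729/4096 = 5103/16384

P(X=2) = 5103/16384 ≈ 31.15%


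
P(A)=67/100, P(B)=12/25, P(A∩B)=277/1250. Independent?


P(A)×P(B) = 201/625
P(A∩B) = 277/1250
Not equal → NOT independent

No, not independent


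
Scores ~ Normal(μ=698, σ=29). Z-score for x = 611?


z = (x - μ)/σ = (611 - 698)/29 = -3.0

z = -3.0


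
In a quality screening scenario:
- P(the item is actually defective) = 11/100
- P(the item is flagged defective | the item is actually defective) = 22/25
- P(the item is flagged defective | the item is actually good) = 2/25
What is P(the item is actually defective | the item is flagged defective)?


Using Bayes' theorem:
P(A|B) = P(B|A)·P(A) / P(B)

P(the item is flagged defective) = 22/25 × 11/100 + 2/25 × 89/100
= 121/1250 + 89/1250 = 21/125

P(the item is actually defective|the item is flagged defective) = (121/1250) / (21/125) = 121/210

P(the item is actually defective|the item is flagged defective) = 121/210 ≈ 57.62%


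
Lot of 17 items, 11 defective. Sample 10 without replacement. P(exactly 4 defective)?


Hypergeometric: C(11,4)×C(6,6)/C(17,10)
= 330×1/19448 = 15/884

P(X=4) = 15/884 ≈ 1.70%


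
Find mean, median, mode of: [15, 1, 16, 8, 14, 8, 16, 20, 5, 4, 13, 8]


Sorted: [1, 4, 5, 8, 8, 8, 13, 14, 15, 16, 16, 20]
Mean = 128/12 = 32/3
Median = 21/2
Freq: {15: 1, 1: 1, 16: 2, 8: 3, 14: 1, 20: 1, 5: 1, 4: 1, 13: 1}
Mode: [8]

Mean=32/3, Median=21/2, Mode=8


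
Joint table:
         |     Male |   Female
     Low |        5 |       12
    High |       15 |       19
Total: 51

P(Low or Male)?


P(Low∨Male) = P(Low) + P(Male) - P(Low∧Male)
= (17 + 20 - 5)/51 = 32/51

P = 32/51 ≈ 62.75%


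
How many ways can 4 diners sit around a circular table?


Circular arrangements of 4 distinct objects: fix one position to break rotational symmetry.
(n-1)! = 3! = 6

6


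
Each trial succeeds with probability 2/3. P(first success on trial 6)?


Geometric: P(X=6) = (1-p)^(k-1)×p = (1/3)^5×2/3 = 2/729

P(X=6) = 2/729 ≈ 0.27%


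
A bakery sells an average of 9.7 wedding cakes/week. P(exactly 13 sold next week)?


Poisson(λ=9.7): P(X=13) = e^(-λ)×λ^k/k!
= e^(-9.7) × 9.7^13 / 13!
≈ 6.128349505e-05 × 6.73027090166e+12 / 6227020800 ≈ 0.066236

P(X=13) ≈ 0.066236 ≈ 6.62%


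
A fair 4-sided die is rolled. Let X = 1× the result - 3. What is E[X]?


E[die] = (1+4)/2 = 5/2
E[X] = 1×5/2 - 3 = -1/2

E[X] = -1/2


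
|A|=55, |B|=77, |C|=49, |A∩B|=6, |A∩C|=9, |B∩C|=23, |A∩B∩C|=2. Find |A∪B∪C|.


|A∪B∪C| = 55+77+49-6-9-23+2 = 145

|A∪B∪C| = 145


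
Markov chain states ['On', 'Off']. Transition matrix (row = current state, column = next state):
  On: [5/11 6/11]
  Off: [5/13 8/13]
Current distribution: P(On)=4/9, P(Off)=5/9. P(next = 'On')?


P(next=On) = Σᵢ P(now=i)×P(i→On)
= 4/9×5/11 + 5/9×5/13
= 20/99 + 25/117 = 535/1287

P = 535/1287 ≈ 0.4157


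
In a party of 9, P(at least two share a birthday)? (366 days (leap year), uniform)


P(all different) = Π(366-i)/366 for i=0..8
= 0.905624
P(match) = 1 - 0.905624 = 0.094376

P ≈ 0.0944 ≈ 9.44%


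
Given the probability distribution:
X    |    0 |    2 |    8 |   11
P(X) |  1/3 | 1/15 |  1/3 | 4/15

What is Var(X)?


E[X] = 86/15
E[X²] = 808/15
Var(X) = E[X²] - (E[X])² = 808/15 - 7396/225 = 4724/225

Var(X) = 4724/225 ≈ 20.9956


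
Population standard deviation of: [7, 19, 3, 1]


Mean = 30/4 = 15/2
  (7-15/2)²=1/4
  (19-15/2)²=529/4
  (3-15/2)²=81/4
  (1-15/2)²=169/4
Σ(x-μ)² = 195
σ² = 195/4

σ = √(195/4) ≈ 6.9821


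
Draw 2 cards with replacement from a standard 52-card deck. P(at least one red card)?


P(not a red card) = 26/52 = 1/2
P(none in 2 draws) = (1/2)^2 = 1/4
P(≥1 red card) = 1 - 1/4 = 3/4

P = 3/4 ≈ 75.00%


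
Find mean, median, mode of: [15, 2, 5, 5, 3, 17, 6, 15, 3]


Sorted: [2, 3, 3, 5, 5, 6, 15, 15, 17]
Mean = 71/9
Median = 5
Freq: {15: 2, 2: 1, 5: 2, 3: 2, 17: 1, 6: 1}
Mode: [3, 5, 15]

Mean=71/9, Median=5, Mode=[3, 5, 15]


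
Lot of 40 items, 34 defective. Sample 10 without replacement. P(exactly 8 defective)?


Hypergeometric: C(34,8)×C(6,2)/C(40,10)
= 18156204×15/847660528 = 11745/36556

P(X=8) = 11745/36556 ≈ 32.13%


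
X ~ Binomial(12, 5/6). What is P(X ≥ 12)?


P(X ≥ 12) = Σ P(X=i) for i=12..12
P(X=12) = 244140625/2176782336
Sum = 244140625/2176782336

P(X ≥ 12) = 244140625/2176782336 ≈ 11.22%


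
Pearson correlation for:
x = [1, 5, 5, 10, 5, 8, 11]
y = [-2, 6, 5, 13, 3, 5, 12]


n=7, Σx=45, Σy=42, Σxy=370, Σx²=361, Σy²=412
r = (7×370 - 45×42)/√((7×361 - 45²)(7×412 - 42²))
= 700/√(502×1120) = 700/√562240 ≈ 700/749.8266 ≈ 0.9335

r ≈ 0.9335


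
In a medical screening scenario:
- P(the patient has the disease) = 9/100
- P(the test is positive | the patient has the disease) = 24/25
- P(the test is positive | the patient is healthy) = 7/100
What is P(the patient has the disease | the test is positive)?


Using Bayes' theorem:
P(A|B) = P(B|A)·P(A) / P(B)

P(the test is positive) = 24/25 × 9/100 + 7/100 × 91/100
= 54/625 + 637/10000 = 1501/10000

P(the patient has the disease|the test is positive) = (54/625) / (1501/10000) = 864/1501

P(the patient has the disease|the test is positive) = 864/1501 ≈ 57.56%


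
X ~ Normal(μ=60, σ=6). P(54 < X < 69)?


z₁=(54-60)/6=-1.0, z₂=(69-60)/6=1.5
P = Φ(1.5) - Φ(-1.0) = 0.933193 - 0.158655 = 0.774538 ≈ 0.7745

P(54 < X < 69) ≈ 0.7745


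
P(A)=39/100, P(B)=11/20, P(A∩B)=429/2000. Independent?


P(A)×P(B) = 429/2000
P(A∩B) = 429/2000
Equal ✓ → Independent

Yes, independent


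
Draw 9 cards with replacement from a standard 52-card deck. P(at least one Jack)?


P(not a Jack) = 48/52 = 12/13
P(none in 9 draws) = (12/13)^9 = 5159780352/10604499373
P(≥1 Jack) = 1 - 5159780352/10604499373 = 5444719021/10604499373

P = 5444719021/10604499373 ≈ 51.34%


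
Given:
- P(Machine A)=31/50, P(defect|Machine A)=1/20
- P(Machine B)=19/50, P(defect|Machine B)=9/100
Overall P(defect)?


P(B) = Σ P(B|Aᵢ)×P(Aᵢ)
  1/20×31/50 = 31/1000
  9/100×19/50 = 171/5000
Sum = 163/2500

P(defect) = 163/2500 ≈ 6.52%


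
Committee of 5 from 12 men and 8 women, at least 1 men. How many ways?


Count by #men:
  1M,4W: C(12,1)×C(8,4)=840
  2M,3W: C(12,2)×C(8,3)=3696
  3M,2W: C(12,3)×C(8,2)=6160
  4M,1W: C(12,4)×C(8,1)=3960
  5M,0W: C(12,5)×C(8,0)=792
Total = 15448

15448


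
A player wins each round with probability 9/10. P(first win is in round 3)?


Geometric: P(X=3) = (1-p)^(k-1)×p = (1/10)^2×9/10 = 9/1000

P(X=3) = 9/1000 ≈ 0.90%


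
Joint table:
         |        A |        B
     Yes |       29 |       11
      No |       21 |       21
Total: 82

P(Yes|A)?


P(Yes|A) = 29/(29+21) = 29/50

P = 29/50 ≈ 58.00%


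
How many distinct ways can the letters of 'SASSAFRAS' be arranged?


Letters: 9, freq: {'S': 4, 'A': 3, 'F': 1, 'R': 1}
9!/(4!×3!×1!×1!) = 362880/144 = 2520

2520


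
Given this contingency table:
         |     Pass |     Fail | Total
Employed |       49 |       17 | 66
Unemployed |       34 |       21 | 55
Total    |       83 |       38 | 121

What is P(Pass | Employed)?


P(Pass | Employed) = 49/(49+17) = 49/66

P(Pass|Employed) = 49/66 ≈ 74.24%


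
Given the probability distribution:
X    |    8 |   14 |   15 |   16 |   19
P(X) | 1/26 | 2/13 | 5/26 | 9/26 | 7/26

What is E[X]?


E[X] = Σ x·P(X=x)
= (8)×(1/26) + (14)×(2/13) + (15)×(5/26) + (16)×(9/26) + (19)×(7/26)
= 16

E[X] = 16


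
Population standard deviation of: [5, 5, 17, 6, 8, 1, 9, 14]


Mean = 65/8
  (5-65/8)²=625/64
  (5-65/8)²=625/64
  (17-65/8)²=5041/64
  (6-65/8)²=289/64
  (8-65/8)²=1/64
  (1-65/8)²=3249/64
  (9-65/8)²=49/64
  (14-65/8)²=2209/64
Σ(x-μ)² = 1511/8
σ² = (1511/8)/8 = 1511/64

σ = √(1511/64) ≈ 4.8589


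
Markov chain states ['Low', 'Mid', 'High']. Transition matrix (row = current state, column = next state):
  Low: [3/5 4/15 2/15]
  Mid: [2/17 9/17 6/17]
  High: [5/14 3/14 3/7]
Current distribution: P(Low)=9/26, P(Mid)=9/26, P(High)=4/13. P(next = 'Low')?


P(next=Low) = Σᵢ P(now=i)×P(i→Low)
= 9/26×3/5 + 9/26×2/17 + 4/13×5/14
= 27/130 + 9/221 + 10/91 = 5543/15470

P = 5543/15470 ≈ 0.3583


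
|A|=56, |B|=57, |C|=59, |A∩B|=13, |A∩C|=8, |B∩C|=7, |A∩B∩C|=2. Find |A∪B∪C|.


|A∪B∪C| = 56+57+59-13-8-7+2 = 146

|A∪B∪C| = 146


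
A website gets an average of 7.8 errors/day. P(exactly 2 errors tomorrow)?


Poisson(λ=7.8): P(X=2) = e^(-λ)×λ^k/k!
= e^(-7.8) × 7.8^2 / 2!
≈ 0.000409734979 × 60.84 / 2 ≈ 0.012464

P(X=2) ≈ 0.012464 ≈ 1.25%


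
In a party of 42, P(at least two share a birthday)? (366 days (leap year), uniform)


P(all different) = Π(366-i)/366 for i=0..41
= 0.086572
P(match) = 1 - 0.086572 = 0.913428

P ≈ 0.9134 ≈ 91.34%


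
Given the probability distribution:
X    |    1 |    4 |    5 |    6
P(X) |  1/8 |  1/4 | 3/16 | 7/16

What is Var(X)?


E[X] = 75/16
E[X²] = 393/16
Var(X) = E[X²] - (E[X])² = 393/16 - 5625/256 = 663/256

Var(X) = 663/256 ≈ 2.5898


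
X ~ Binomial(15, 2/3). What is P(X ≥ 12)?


P(X ≥ 12) = Σ P(X=i) for i=12..15
P(X=12) = 1863680/14348907
P(X=13) = 286720/4782969
P(X=14) = 81920/4782969
P(X=15) = 32768/14348907
Sum = 3002368/14348907

P(X ≥ 12) = 3002368/14348907 ≈ 20.92%


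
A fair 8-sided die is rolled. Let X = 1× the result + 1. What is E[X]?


E[die] = (1+8)/2 = 9/2
E[X] = 1×9/2 + 1 = 11/2

E[X] = 11/2


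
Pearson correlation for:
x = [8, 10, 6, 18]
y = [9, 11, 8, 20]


n=4, Σx=42, Σy=48, Σxy=590, Σx²=524, Σy²=666
r = (4×590 - 42×48)/√((4×524 - 42²)(4×666 - 48²))
= 344/√(332×360) = 344/√119520 ≈ 344/345.7166 ≈ 0.9950

r ≈ 0.9950


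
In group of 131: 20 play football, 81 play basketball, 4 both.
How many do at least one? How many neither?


|A∪B| = 20+81-4 = 97
Neither = 131-97 = 34

At least one: 97; Neither: 34


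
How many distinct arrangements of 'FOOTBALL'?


Letters: 8, freq: {'F': 1, 'O': 2, 'T': 1, 'B': 1, 'A': 1, 'L': 2}
8!/(1!×2!×1!×1!×1!×2!) = 40320/4 = 10080

10080


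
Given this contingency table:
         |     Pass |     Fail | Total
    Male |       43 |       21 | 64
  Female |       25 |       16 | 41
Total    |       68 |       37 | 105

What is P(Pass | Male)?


P(Pass | Male) = 43/(43+21) = 43/64

P(Pass|Male) = 43/64 ≈ 67.19%


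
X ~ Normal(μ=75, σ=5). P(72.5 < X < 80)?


z₁=(72.5-75)/5=-0.5, z₂=(80-75)/5=1.0
P = Φ(1.0) - Φ(-0.5) = 0.841345 - 0.308538 = 0.532807 ≈ 0.5328

P(72.5 < X < 80) ≈ 0.5328


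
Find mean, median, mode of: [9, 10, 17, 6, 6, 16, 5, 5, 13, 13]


Sorted: [5, 5, 6, 6, 9, 10, 13, 13, 16, 17]
Mean = 100/10 = 10
Median = 19/2
Freq: {9: 1, 10: 1, 17: 1, 6: 2, 16: 1, 5: 2, 13: 2}
Mode: [5, 6, 13]

Mean=10, Median=19/2, Mode=[5, 6, 13]


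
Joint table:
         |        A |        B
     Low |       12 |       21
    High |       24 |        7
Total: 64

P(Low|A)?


P(Low|A) = 12/(12+24) = 12/36 = 1/3

P = 1/3 ≈ 33.33%


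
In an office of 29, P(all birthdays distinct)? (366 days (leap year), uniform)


P(all different) = Π(366-i)/366 for i=0..28
= (366/366)×(365/366)×...×(338/366)
= 0.320056

P ≈ 0.3201 ≈ 32.01%


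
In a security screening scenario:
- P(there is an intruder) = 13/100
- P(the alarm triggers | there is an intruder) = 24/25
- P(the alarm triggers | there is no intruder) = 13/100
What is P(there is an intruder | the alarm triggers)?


Using Bayes' theorem:
P(A|B) = P(B|A)·P(A) / P(B)

P(the alarm triggers) = 24/25 × 13/100 + 13/100 × 87/100
= 78/625 + 1131/10000 = 2379/10000

P(there is an intruder|the alarm triggers) = (78/625) / (2379/10000) = 32/61

P(there is an intruder|the alarm triggers) = 32/61 ≈ 52.46%


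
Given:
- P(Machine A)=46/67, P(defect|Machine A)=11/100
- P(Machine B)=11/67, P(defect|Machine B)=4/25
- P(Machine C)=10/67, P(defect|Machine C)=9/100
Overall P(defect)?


P(B) = Σ P(B|Aᵢ)×P(Aᵢ)
  11/100×46/67 = 253/3350
  4/25×11/67 = 44/1675
  9/100×10/67 = 9/670
Sum = 193/1675

P(defect) = 193/1675 ≈ 11.52%


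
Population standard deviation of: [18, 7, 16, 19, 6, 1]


Mean = 67/6
  (18-67/6)²=1681/36
  (7-67/6)²=625/36
  (16-67/6)²=841/36
  (19-67/6)²=2209/36
  (6-67/6)²=961/36
  (1-67/6)²=3721/36
Σ(x-μ)² = 1673/6
σ² = (1673/6)/6 = 1673/36

σ = √(1673/36) ≈ 6.8171


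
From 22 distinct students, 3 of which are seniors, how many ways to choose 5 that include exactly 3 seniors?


Choose 3 of the 3 seniors and 2 of the other 19 students:
C(3,3)×C(19,2) = 1×171 = 171

171


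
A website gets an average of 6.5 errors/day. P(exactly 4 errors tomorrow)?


Poisson(λ=6.5): P(X=4) = e^(-λ)×λ^k/k!
= e^(-6.5) × 6.5^4 / 4!
≈ 0.001503439193 × 1785.0625 / 24 ≈ 0.111822

P(X=4) ≈ 0.111822 ≈ 11.18%


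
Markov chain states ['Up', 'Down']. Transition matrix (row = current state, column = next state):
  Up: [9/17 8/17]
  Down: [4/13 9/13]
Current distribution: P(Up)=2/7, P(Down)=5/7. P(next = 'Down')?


P(next=Down) = Σᵢ P(now=i)×P(i→Down)
= 2/7×8/17 + 5/7×9/13
= 16/119 + 45/91 = 139/221

P = 139/221 ≈ 0.6290


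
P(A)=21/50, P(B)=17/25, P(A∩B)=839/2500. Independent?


P(A)×P(B) = 357/1250
P(A∩B) = 839/2500
Not equal → NOT independent

No, not independent


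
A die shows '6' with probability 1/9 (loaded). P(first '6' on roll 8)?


Geometric: P(X=8) = (1-p)^(k-1)×p = (8/9)^7×1/9 = 2097152/43046721

P(X=8) = 2097152/43046721 ≈ 4.87%


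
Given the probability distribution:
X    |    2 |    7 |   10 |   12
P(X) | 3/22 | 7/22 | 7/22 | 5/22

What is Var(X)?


E[X] = 185/22
E[X²] = 1775/22
Var(X) = E[X²] - (E[X])² = 1775/22 - 34225/484 = 4825/484

Var(X) = 4825/484 ≈ 9.9690


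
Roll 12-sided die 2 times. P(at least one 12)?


P(no 12)^2 = (11/12)^2 = 121/144
P(≥1) = 1 - 121/144 = 23/144

P = 23/144 ≈ 15.97%


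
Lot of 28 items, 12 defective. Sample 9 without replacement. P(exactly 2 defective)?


Hypergeometric: C(12,2)×C(16,7)/C(28,9)
= 66×11440/6906900 = 88/805

P(X=2) = 88/805 ≈ 10.93%


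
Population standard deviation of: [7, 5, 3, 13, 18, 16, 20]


Mean = 82/7
  (7-82/7)²=1089/49
  (5-82/7)²=2209/49
  (3-82/7)²=3721/49
  (13-82/7)²=81/49
  (18-82/7)²=1936/49
  (16-82/7)²=900/49
  (20-82/7)²=3364/49
Σ(x-μ)² = 1900/7
σ² = (1900/7)/7 = 1900/49

σ = √(1900/49) ≈ 6.2270


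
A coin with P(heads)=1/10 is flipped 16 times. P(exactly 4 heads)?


Binomial: P(X=4) = C(16,4)×p^4×(1-p)^12
= 1820 × 1/10000 × 282429536481/1000000000000 = 25701087819771/500000000000000

P(X=4) = 25701087819771/500000000000000 ≈ 5.14%


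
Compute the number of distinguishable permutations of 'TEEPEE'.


Letters: 6, freq: {'T': 1, 'E': 4, 'P': 1}
6!/(1!×4!×1!) = 720/24 = 30

30


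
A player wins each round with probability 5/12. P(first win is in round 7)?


Geometric: P(X=7) = (1-p)^(k-1)×p = (7/12)^6×5/12 = 588245/35831808

P(X=7) = 588245/35831808 ≈ 1.64%


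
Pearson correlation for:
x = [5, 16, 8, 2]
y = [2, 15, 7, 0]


n=4, Σx=31, Σy=24, Σxy=306, Σx²=349, Σy²=278
r = (4×306 - 31×24)/√((4×349 - 31²)(4×278 - 24²))
= 480/√(435×536) = 480/√233160 ≈ 480/482.8664 ≈ 0.9941

r ≈ 0.9941


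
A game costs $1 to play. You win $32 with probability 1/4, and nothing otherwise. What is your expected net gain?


E[gain] = (32-1)×1/4 + (-1)×3/4
= 31/4 - 3/4 = 7

Expected net gain = $7 ≈ $7.00


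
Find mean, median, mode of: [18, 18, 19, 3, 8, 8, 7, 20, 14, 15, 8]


Sorted: [3, 7, 8, 8, 8, 14, 15, 18, 18, 19, 20]
Mean = 138/11
Median = 14
Freq: {18: 2, 19: 1, 3: 1, 8: 3, 7: 1, 20: 1, 14: 1, 15: 1}
Mode: [8]

Mean=138/11, Median=14, Mode=8


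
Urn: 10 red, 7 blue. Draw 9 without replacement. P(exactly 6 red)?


Hypergeometric: C(10,6)×C(7,3)/C(17,9)
= 210×35/24310 = 735/2431

P(X=6) = 735/2431 ≈ 30.23%


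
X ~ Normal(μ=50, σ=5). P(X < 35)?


z = (35-50)/5 = -3.0
P(Z < -3.0) = 0.0013

P(X < 35) ≈ 0.0013


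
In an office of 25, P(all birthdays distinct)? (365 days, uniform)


P(all different) = Π(365-i)/365 for i=0..24
= (365/365)×(364/365)×...×(341/365)
= 0.431300

P ≈ 0.4313 ≈ 43.13%


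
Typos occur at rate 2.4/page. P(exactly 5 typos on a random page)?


Poisson(λ=2.4): P(X=5) = e^(-λ)×λ^k/k!
= e^(-2.4) × 2.4^5 / 5!
≈ 0.09071795329 × 79.62624 / 120 ≈ 0.060196

P(X=5) ≈ 0.060196 ≈ 6.02%


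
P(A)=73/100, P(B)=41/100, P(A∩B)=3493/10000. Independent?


P(A)×P(B) = 2993/10000
P(A∩B) = 3493/10000
Not equal → NOT independent

No, not independent


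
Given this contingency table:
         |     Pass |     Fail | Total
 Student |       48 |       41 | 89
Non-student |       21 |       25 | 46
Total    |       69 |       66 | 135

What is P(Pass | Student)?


P(Pass | Student) = 48/(48+41) = 48/89

P(Pass|Student) = 48/89 ≈ 53.93%


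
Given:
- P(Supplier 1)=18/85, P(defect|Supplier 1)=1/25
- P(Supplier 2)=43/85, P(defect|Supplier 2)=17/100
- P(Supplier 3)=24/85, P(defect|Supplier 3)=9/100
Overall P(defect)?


P(B) = Σ P(B|Aᵢ)×P(Aᵢ)
  1/25×18/85 = 18/2125
  17/100×43/85 = 43/500
  9/100×24/85 = 54/2125
Sum = 1019/8500

P(defect) = 1019/8500 ≈ 11.99%


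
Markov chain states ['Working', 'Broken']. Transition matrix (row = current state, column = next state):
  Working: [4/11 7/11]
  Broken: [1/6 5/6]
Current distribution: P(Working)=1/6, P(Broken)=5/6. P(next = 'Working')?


P(next=Working) = Σᵢ P(now=i)×P(i→Working)
= 1/6×4/11 + 5/6×1/6
= 2/33 + 5/36 = 79/396

P = 79/396 ≈ 0.1995


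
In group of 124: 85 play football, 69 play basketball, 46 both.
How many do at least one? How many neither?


|A∪B| = 85+69-46 = 108
Neither = 124-108 = 16

At least one: 108; Neither: 16


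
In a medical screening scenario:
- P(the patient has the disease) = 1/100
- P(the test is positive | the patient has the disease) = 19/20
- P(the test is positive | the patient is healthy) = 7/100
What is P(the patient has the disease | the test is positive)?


Using Bayes' theorem:
P(A|B) = P(B|A)·P(A) / P(B)

P(the test is positive) = 19/20 × 1/100 + 7/100 × 99/100
= 19/2000 + 693/10000 = 197/2500

P(the patient has the disease|the test is positive) = (19/2000) / (197/2500) = 95/788

P(the patient has the disease|the test is positive) = 95/788 ≈ 12.06%


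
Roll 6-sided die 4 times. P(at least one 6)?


P(no 6)^4 = (5/6)^4 = 625/1296
P(≥1) = 1 - 625/1296 = 671/1296

P = 671/1296 ≈ 51.77%


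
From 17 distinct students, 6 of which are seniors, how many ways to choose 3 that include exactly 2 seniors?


Choose 2 of the 6 seniors and 1 of the other 11 students:
C(6,2)×C(11,1) = 15×11 = 165

165


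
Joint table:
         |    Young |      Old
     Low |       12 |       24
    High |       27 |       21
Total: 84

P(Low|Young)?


P(Low|Young) = 12/(12+27) = 12/39 = 4/13

P = 4/13 ≈ 30.77%


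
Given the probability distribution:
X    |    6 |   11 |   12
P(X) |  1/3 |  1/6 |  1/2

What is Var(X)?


E[X] = 59/6
E[X²] = 625/6
Var(X) = E[X²] - (E[X])² = 625/6 - 3481/36 = 269/36

Var(X) = 269/36 ≈ 7.4722


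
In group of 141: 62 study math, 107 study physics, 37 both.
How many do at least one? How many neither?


|A∪B| = 62+107-37 = 132
Neither = 141-132 = 9

At least one: 132; Neither: 9
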